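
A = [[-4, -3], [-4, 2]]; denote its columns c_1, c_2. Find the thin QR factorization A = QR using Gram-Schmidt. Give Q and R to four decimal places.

Q = [[-0.7071, -0.7071], [-0.7071, 0.7071]], R = [[5.6569, 0.7071], [0.0000, 3.5355]]

c_1 = (-4, -4); ‖c_1‖ = 5.6569, so e_1 = (-0.7071, -0.7071).
e_1·c_2 = (-0.7071)·(-3) + (-0.7071)·2 = 0.7071.
u_2 = c_2 − 0.7071·e_1 = (-2.5000, 2.5000).
‖u_2‖ = 3.5355, so e_2 = (-0.7071, 0.7071).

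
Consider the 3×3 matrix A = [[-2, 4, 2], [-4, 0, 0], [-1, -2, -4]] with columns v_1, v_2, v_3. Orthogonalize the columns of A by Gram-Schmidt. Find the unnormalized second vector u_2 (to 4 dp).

u_2 = (3.4286, -1.1429, -2.2857)

v_1 = (-2, -4, -1); ‖v_1‖ = 4.5826, so e_1 = (-0.4364, -0.8729, -0.2182).
e_1·v_2 = (-0.4364)·4 + (-0.8729)·0 + (-0.2182)·(-2) = -1.3093.
u_2 = v_2 + 1.3093·e_1 = (3.4286, -1.1429, -2.2857).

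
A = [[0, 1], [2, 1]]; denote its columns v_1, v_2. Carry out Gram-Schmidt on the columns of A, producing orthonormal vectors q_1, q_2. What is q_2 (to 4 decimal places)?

v_1 = (0, 2); ‖v_1‖ = 2.0000, so q_1 = (0.0000, 1.0000).
q_1·v_2 = 0.0000·1 + 1.0000·1 = 1.0000.
u_2 = v_2 − 1.0000·q_1 = (1.0000, 0.0000).
‖u_2‖ = 1.0000, so q_2 = (1.0000, 0.0000).

q_2 = (1.0000, 0.0000)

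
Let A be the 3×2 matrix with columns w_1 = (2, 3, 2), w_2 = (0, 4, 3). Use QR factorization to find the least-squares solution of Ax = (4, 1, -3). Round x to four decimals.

x = (2.1287, -1.7327)

w_1 = (2, 3, 2); ‖w_1‖ = 4.1231, so e_1 = (0.4851, 0.7276, 0.4851).
e_1·w_2 = 0.4851·0 + 0.7276·4 + 0.4851·3 = 4.3656.
u_2 = w_2 − 4.3656·e_1 = (-2.1176, 0.8235, 0.8824).
‖u_2‖ = 2.4375, so e_2 = (-0.8688, 0.3379, 0.3620).
Qᵀb = (1.2127, -4.2233).
Back-substitute: x_2 = -4.2233/2.4375 = -1.7327.
x_1 = (1.2127 − 4.3656·(-1.7327))/4.1231 = 2.1287.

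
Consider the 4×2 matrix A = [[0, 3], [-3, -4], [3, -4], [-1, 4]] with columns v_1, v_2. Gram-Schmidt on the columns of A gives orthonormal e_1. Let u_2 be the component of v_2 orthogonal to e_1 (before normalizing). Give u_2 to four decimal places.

v_1 = (0, -3, 3, -1); ‖v_1‖ = 4.3589, so e_1 = (0.0000, -0.6882, 0.6882, -0.2294).
e_1·v_2 = 0.0000·3 + (-0.6882)·(-4) + 0.6882·(-4) + (-0.2294)·4 = -0.9177.
u_2 = v_2 + 0.9177·e_1 = (3.0000, -4.6316, -3.3684, 3.7895).

u_2 = (3.0000, -4.6316, -3.3684, 3.7895)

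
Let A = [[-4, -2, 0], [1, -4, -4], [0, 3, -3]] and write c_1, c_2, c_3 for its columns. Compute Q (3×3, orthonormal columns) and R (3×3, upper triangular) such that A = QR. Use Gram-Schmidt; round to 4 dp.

c_1 = (-4, 1, 0); ‖c_1‖ = 4.1231, so e_1 = (-0.9701, 0.2425, 0.0000).
e_1·c_2 = (-0.9701)·(-2) + 0.2425·(-4) + 0.0000·3 = 0.9701.
u_2 = c_2 − 0.9701·e_1 = (-1.0588, -4.2353, 3.0000).
‖u_2‖ = 5.2971, so e_2 = (-0.1999, -0.7996, 0.5664).
e_1·c_3 = (-0.9701)·0 + 0.2425·(-4) + 0.0000·(-3) = -0.9701; e_2·c_3 = (-0.1999)·0 + (-0.7996)·(-4) + 0.5664·(-3) = 1.4992.
u_3 = c_3 + 0.9701·e_1 − 1.4992·e_2 = (-0.6415, -2.5660, -3.8491).
‖u_3‖ = 4.6703, so e_3 = (-0.1374, -0.5494, -0.8242).

Q = [[-0.9701, -0.1999, -0.1374], [0.2425, -0.7996, -0.5494], [0.0000, 0.5664, -0.8242]], R = [[4.1231, 0.9701, -0.9701], [0.0000, 5.2971, 1.4992], [0.0000, 0.0000, 4.6703]]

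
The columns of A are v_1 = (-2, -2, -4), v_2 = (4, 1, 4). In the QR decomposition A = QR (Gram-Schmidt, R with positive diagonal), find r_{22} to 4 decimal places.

r_{22} = 2.1985

e_1 = v_1/‖v_1‖ = (-2, -2, -4)/4.8990 = (-0.4082, -0.4082, -0.8165).
r_{12} = e_1·v_2 = -5.3072.
u_2 = v_2 + 5.3072·e_1 = (1.8333, -1.1667, -0.3333).
r_{22} = ‖u_2‖ = 2.1985.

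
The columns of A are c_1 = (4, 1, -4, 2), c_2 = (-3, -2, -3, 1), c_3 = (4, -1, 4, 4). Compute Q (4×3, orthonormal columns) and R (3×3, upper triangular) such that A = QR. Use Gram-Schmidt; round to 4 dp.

Q = [[0.6576, -0.6255, 0.1545], [0.1644, -0.4170, -0.4753], [-0.6576, -0.6255, 0.4156], [0.3288, 0.2085, 0.7599]], R = [[6.0828, 0.0000, 1.1508], [0.0000, 4.7958, -3.7533], [0.0000, 0.0000, 5.7956]]

c_1 = (4, 1, -4, 2); ‖c_1‖ = 6.0828, so e_1 = (0.6576, 0.1644, -0.6576, 0.3288).
e_1·c_2 = 0.6576·(-3) + 0.1644·(-2) + (-0.6576)·(-3) + 0.3288·1 = 0.0000.
u_2 = c_2 + 0.0000·e_1 = (-3.0000, -2.0000, -3.0000, 1.0000).
‖u_2‖ = 4.7958, so e_2 = (-0.6255, -0.4170, -0.6255, 0.2085).
e_1·c_3 = 0.6576·4 + 0.1644·(-1) + (-0.6576)·4 + 0.3288·4 = 1.1508; e_2·c_3 = (-0.6255)·4 + (-0.4170)·(-1) + (-0.6255)·4 + 0.2085·4 = -3.7533.
u_3 = c_3 − 1.1508·e_1 + 3.7533·e_2 = (0.8954, -2.7544, 2.4089, 4.4042).
‖u_3‖ = 5.7956, so e_3 = (0.1545, -0.4753, 0.4156, 0.7599).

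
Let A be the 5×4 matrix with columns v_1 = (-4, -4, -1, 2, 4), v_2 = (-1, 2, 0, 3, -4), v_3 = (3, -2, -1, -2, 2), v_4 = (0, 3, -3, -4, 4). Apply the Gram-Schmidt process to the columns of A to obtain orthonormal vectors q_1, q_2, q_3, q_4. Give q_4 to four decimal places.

q_4 = (-0.1232, 0.5289, -0.8010, -0.0719, 0.2413)

q_1 = v_1/‖v_1‖ = (-4, -4, -1, 2, 4)/7.2801 = (-0.5494, -0.5494, -0.1374, 0.2747, 0.5494).
r_{12} = q_1·v_2 = -1.9230.
u_2 = v_2 + 1.9230·q_1 = (-2.0566, 0.9434, -0.2642, 3.5283, -2.9434).
‖u_2‖ = 5.1285, so q_2 = (-0.4010, 0.1840, -0.0515, 0.6880, -0.5739).
r_{13} = q_1·v_3 = 0.1374; r_{23} = q_2·v_3 = -4.0432.
u_3 = v_3 − 0.1374·q_1 + 4.0432·q_2 = (1.4541, -1.1808, -1.1894, 0.7439, -0.3960).
‖u_3‖ = 2.3735, so q_3 = (0.6126, -0.4975, -0.5011, 0.3134, -0.1668).
r_{14} = q_1·v_4 = -0.1374; r_{24} = q_2·v_4 = -4.3412; r_{34} = q_3·v_4 = -1.9102.
u_4 = v_4 + 0.1374·q_1 + 4.3412·q_2 + 1.9102·q_3 = (-0.6461, 2.7728, -4.1997, -0.3769, 1.2652).
‖u_4‖ = 5.2427, so q_4 = (-0.1232, 0.5289, -0.8010, -0.0719, 0.2413).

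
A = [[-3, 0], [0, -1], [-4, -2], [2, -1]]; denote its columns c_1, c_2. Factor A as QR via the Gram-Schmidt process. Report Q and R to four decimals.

c_1 = (-3, 0, -4, 2); ‖c_1‖ = 5.3852, so q_1 = (-0.5571, 0.0000, -0.7428, 0.3714).
q_1·c_2 = (-0.5571)·0 + 0.0000·(-1) + (-0.7428)·(-2) + 0.3714·(-1) = 1.1142.
u_2 = c_2 − 1.1142·q_1 = (0.6207, -1.0000, -1.1724, -1.4138).
‖u_2‖ = 2.1814, so q_2 = (0.2845, -0.4584, -0.5375, -0.6481).

Q = [[-0.5571, 0.2845], [0.0000, -0.4584], [-0.7428, -0.5375], [0.3714, -0.6481]], R = [[5.3852, 1.1142], [0.0000, 2.1814]]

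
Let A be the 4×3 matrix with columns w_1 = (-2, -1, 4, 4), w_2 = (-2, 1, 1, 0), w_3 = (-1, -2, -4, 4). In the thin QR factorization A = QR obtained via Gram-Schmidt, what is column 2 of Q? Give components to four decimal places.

e_2 = (-0.7499, 0.5500, 0.1125, -0.3500)

w_1 = (-2, -1, 4, 4); ‖w_1‖ = 6.0828, so e_1 = (-0.3288, -0.1644, 0.6576, 0.6576).
e_1·w_2 = (-0.3288)·(-2) + (-0.1644)·1 + 0.6576·1 + 0.6576·0 = 1.1508.
u_2 = w_2 − 1.1508·e_1 = (-1.6216, 1.1892, 0.2432, -0.7568).
‖u_2‖ = 2.1623, so e_2 = (-0.7499, 0.5500, 0.1125, -0.3500).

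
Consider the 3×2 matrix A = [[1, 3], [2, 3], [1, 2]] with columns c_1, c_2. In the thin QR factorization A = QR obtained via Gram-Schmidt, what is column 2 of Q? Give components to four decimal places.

q_2 = (0.8616, -0.4924, 0.1231)

q_1 = c_1/‖c_1‖ = (1, 2, 1)/2.4495 = (0.4082, 0.8165, 0.4082).
r_{12} = q_1·c_2 = 4.4907.
u_2 = c_2 − 4.4907·q_1 = (1.1667, -0.6667, 0.1667).
‖u_2‖ = 1.3540, so q_2 = (0.8616, -0.4924, 0.1231).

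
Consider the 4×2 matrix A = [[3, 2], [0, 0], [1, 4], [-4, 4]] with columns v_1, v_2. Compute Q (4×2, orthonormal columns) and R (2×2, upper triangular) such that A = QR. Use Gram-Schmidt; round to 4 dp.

Q = [[0.5883, 0.4576], [0.0000, 0.0000], [0.1961, 0.7191], [-0.7845, 0.5230]], R = [[5.0990, -1.1767], [0.0000, 5.8835]]

v_1 = (3, 0, 1, -4); ‖v_1‖ = 5.0990, so e_1 = (0.5883, 0.0000, 0.1961, -0.7845).
e_1·v_2 = 0.5883·2 + 0.0000·0 + 0.1961·4 + (-0.7845)·4 = -1.1767.
u_2 = v_2 + 1.1767·e_1 = (2.6923, 0.0000, 4.2308, 3.0769).
‖u_2‖ = 5.8835, so e_2 = (0.4576, 0.0000, 0.7191, 0.5230).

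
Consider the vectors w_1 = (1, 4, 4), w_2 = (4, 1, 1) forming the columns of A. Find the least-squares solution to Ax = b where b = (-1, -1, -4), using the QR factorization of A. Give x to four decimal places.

e_1 = w_1/‖w_1‖ = (1, 4, 4)/5.7446 = (0.1741, 0.6963, 0.6963).
r_{12} = e_1·w_2 = 2.0889.
u_2 = w_2 − 2.0889·e_1 = (3.6364, -0.4545, -0.4545).
‖u_2‖ = 3.6927, so e_2 = (0.9847, -0.1231, -0.1231).
Qᵀb = (-3.6556, -0.3693).
Back-substitute: x_2 = -0.3693/3.6927 = -0.1000.
x_1 = (-3.6556 − 2.0889·(-0.1000))/5.7446 = -0.6000.

x = (-0.6000, -0.1000)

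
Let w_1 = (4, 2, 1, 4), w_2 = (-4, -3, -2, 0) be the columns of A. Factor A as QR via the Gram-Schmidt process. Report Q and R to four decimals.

w_1 = (4, 2, 1, 4); ‖w_1‖ = 6.0828, so e_1 = (0.6576, 0.3288, 0.1644, 0.6576).
e_1·w_2 = 0.6576·(-4) + 0.3288·(-3) + 0.1644·(-2) + 0.6576·0 = -3.9456.
u_2 = w_2 + 3.9456·e_1 = (-1.4054, -1.7027, -1.3514, 2.5946).
‖u_2‖ = 3.6650, so e_2 = (-0.3835, -0.4646, -0.3687, 0.7079).

Q = [[0.6576, -0.3835], [0.3288, -0.4646], [0.1644, -0.3687], [0.6576, 0.7079]], R = [[6.0828, -3.9456], [0.0000, 3.6650]]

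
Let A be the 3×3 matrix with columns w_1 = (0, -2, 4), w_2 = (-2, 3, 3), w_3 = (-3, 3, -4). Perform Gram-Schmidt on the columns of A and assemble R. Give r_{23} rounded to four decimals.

w_1 = (0, -2, 4); ‖w_1‖ = 4.4721, so q_1 = (0.0000, -0.4472, 0.8944).
q_1·w_2 = 0.0000·(-2) + (-0.4472)·3 + 0.8944·3 = 1.3416.
u_2 = w_2 − 1.3416·q_1 = (-2.0000, 3.6000, 1.8000).
‖u_2‖ = 4.4944, so q_2 = (-0.4450, 0.8010, 0.4005).
r_{23} = q_2·w_3 = 2.1360.

r_{23} = 2.1360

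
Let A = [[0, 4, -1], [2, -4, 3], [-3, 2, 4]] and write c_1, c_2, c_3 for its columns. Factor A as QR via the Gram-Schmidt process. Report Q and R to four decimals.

Q = [[0.0000, 0.8745, 0.4851], [0.5547, -0.4036, 0.7276], [-0.8321, -0.2691, 0.4851]], R = [[3.6056, -3.8829, -1.6641], [0.0000, 4.5742, -3.1616], [0.0000, 0.0000, 3.6380]]

c_1 = (0, 2, -3); ‖c_1‖ = 3.6056, so q_1 = (0.0000, 0.5547, -0.8321).
q_1·c_2 = 0.0000·4 + 0.5547·(-4) + (-0.8321)·2 = -3.8829.
u_2 = c_2 + 3.8829·q_1 = (4.0000, -1.8462, -1.2308).
‖u_2‖ = 4.5742, so q_2 = (0.8745, -0.4036, -0.2691).
q_1·c_3 = 0.0000·(-1) + 0.5547·3 + (-0.8321)·4 = -1.6641; q_2·c_3 = 0.8745·(-1) + (-0.4036)·3 + (-0.2691)·4 = -3.1616.
u_3 = c_3 + 1.6641·q_1 + 3.1616·q_2 = (1.7647, 2.6471, 1.7647).
‖u_3‖ = 3.6380, so q_3 = (0.4851, 0.7276, 0.4851).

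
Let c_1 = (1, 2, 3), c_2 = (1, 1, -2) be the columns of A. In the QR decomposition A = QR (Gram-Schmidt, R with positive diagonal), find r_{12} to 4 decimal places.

c_1 = (1, 2, 3); ‖c_1‖ = 3.7417, so e_1 = (0.2673, 0.5345, 0.8018).
r_{12} = e_1·c_2 = -0.8018.

r_{12} = -0.8018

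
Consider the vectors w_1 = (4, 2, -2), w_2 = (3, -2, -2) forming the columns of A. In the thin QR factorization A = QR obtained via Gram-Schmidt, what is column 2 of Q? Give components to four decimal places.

w_1 = (4, 2, -2); ‖w_1‖ = 4.8990, so q_1 = (0.8165, 0.4082, -0.4082).
q_1·w_2 = 0.8165·3 + 0.4082·(-2) + (-0.4082)·(-2) = 2.4495.
u_2 = w_2 − 2.4495·q_1 = (1.0000, -3.0000, -1.0000).
‖u_2‖ = 3.3166, so q_2 = (0.3015, -0.9045, -0.3015).

q_2 = (0.3015, -0.9045, -0.3015)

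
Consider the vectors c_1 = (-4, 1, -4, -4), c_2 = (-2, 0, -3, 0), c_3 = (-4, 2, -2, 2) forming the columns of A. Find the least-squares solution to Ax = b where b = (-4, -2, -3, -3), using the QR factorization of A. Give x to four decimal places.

x = (0.5862, 0.7586, -0.3276)

c_1 = (-4, 1, -4, -4); ‖c_1‖ = 7.0000, so q_1 = (-0.5714, 0.1429, -0.5714, -0.5714).
q_1·c_2 = (-0.5714)·(-2) + 0.1429·0 + (-0.5714)·(-3) + (-0.5714)·0 = 2.8571.
u_2 = c_2 − 2.8571·q_1 = (-0.3673, -0.4082, -1.3673, 1.6327).
‖u_2‖ = 2.1993, so q_2 = (-0.1670, -0.1856, -0.6217, 0.7424).
q_1·c_3 = (-0.5714)·(-4) + 0.1429·2 + (-0.5714)·(-2) + (-0.5714)·2 = 2.5714; q_2·c_3 = (-0.1670)·(-4) + (-0.1856)·2 + (-0.6217)·(-2) + 0.7424·2 = 3.0251.
u_3 = c_3 − 2.5714·q_1 − 3.0251·q_2 = (-2.0253, 2.1941, 1.3502, 1.2236).
‖u_3‖ = 3.4980, so q_3 = (-0.5790, 0.6272, 0.3860, 0.3498).
Qᵀb = (5.4286, 0.6774, -1.1459).
Back-substitute: x_3 = -1.1459/3.4980 = -0.3276.
x_2 = (0.6774 − 3.0251·(-0.3276))/2.1993 = 0.7586.
x_1 = (5.4286 − 2.8571·0.7586 − 2.5714·(-0.3276))/7.0000 = 0.5862.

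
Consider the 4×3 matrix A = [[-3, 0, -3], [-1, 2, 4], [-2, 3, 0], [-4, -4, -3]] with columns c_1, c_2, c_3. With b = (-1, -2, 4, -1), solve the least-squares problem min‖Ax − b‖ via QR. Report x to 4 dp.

x = (0.1659, 0.7838, -0.6028)

c_1 = (-3, -1, -2, -4); ‖c_1‖ = 5.4772, so q_1 = (-0.5477, -0.1826, -0.3651, -0.7303).
q_1·c_2 = (-0.5477)·0 + (-0.1826)·2 + (-0.3651)·3 + (-0.7303)·(-4) = 1.4606.
u_2 = c_2 − 1.4606·q_1 = (0.8000, 2.2667, 3.5333, -2.9333).
‖u_2‖ = 5.1833, so q_2 = (0.1543, 0.4373, 0.6817, -0.5659).
q_1·c_3 = (-0.5477)·(-3) + (-0.1826)·4 + (-0.3651)·0 + (-0.7303)·(-3) = 3.1038; q_2·c_3 = 0.1543·(-3) + 0.4373·4 + 0.6817·0 + (-0.5659)·(-3) = 2.9839.
u_3 = c_3 − 3.1038·q_1 − 2.9839·q_2 = (-1.7605, 3.2618, -0.9007, 0.9553).
‖u_3‖ = 3.9323, so q_3 = (-0.4477, 0.8295, -0.2291, 0.2429).
Qᵀb = (0.1826, 2.2637, -2.3705).
Back-substitute: x_3 = -2.3705/3.9323 = -0.6028.
x_2 = (2.2637 − 2.9839·(-0.6028))/5.1833 = 0.7838.
x_1 = (0.1826 − 1.4606·0.7838 − 3.1038·(-0.6028))/5.4772 = 0.1659.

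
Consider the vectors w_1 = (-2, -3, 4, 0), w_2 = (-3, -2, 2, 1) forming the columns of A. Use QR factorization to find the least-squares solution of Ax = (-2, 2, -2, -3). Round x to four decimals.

q_1 = w_1/‖w_1‖ = (-2, -3, 4, 0)/5.3852 = (-0.3714, -0.5571, 0.7428, 0.0000).
r_{12} = q_1·w_2 = 3.7139.
u_2 = w_2 − 3.7139·q_1 = (-1.6207, 0.0690, -0.7586, 1.0000).
‖u_2‖ = 2.0511, so q_2 = (-0.7902, 0.0336, -0.3699, 0.4875).
Qᵀb = (-1.8570, 0.9247).
Back-substitute: x_2 = 0.9247/2.0511 = 0.4508.
x_1 = (-1.8570 − 3.7139·0.4508)/5.3852 = -0.6557.

x = (-0.6557, 0.4508)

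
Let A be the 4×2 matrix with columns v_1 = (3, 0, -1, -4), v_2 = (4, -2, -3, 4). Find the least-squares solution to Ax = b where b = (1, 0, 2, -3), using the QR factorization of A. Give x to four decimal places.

v_1 = (3, 0, -1, -4); ‖v_1‖ = 5.0990, so q_1 = (0.5883, 0.0000, -0.1961, -0.7845).
q_1·v_2 = 0.5883·4 + 0.0000·(-2) + (-0.1961)·(-3) + (-0.7845)·4 = -0.1961.
u_2 = v_2 + 0.1961·q_1 = (4.1154, -2.0000, -3.0385, 3.8462).
‖u_2‖ = 6.7053, so q_2 = (0.6137, -0.2983, -0.4531, 0.5736).
Qᵀb = (2.5495, -2.0133).
Back-substitute: x_2 = -2.0133/6.7053 = -0.3003.
x_1 = (2.5495 + 0.1961·(-0.3003))/5.0990 = 0.4885.

x = (0.4885, -0.3003)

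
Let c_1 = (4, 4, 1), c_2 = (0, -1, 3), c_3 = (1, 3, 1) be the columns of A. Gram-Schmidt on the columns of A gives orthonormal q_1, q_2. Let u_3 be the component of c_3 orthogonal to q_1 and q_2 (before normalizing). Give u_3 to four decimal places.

u_3 = (-1.0669, 0.9848, 0.3283)

c_1 = (4, 4, 1); ‖c_1‖ = 5.7446, so q_1 = (0.6963, 0.6963, 0.1741).
q_1·c_2 = 0.6963·0 + 0.6963·(-1) + 0.1741·3 = -0.1741.
u_2 = c_2 + 0.1741·q_1 = (0.1212, -0.8788, 3.0303).
‖u_2‖ = 3.1575, so q_2 = (0.0384, -0.2783, 0.9597).
q_1·c_3 = 0.6963·1 + 0.6963·3 + 0.1741·1 = 2.9593; q_2·c_3 = 0.0384·1 + (-0.2783)·3 + 0.9597·1 = 0.1632.
u_3 = c_3 − 2.9593·q_1 − 0.1632·q_2 = (-1.0669, 0.9848, 0.3283).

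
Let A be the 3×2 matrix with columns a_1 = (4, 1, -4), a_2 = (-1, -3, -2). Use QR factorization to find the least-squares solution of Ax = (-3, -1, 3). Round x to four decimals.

q_1 = a_1/‖a_1‖ = (4, 1, -4)/5.7446 = (0.6963, 0.1741, -0.6963).
r_{12} = q_1·a_2 = 0.1741.
u_2 = a_2 − 0.1741·q_1 = (-1.1212, -3.0303, -1.8788).
‖u_2‖ = 3.7376, so q_2 = (-0.3000, -0.8108, -0.5027).
Qᵀb = (-4.3519, 0.2027).
Back-substitute: x_2 = 0.2027/3.7376 = 0.0542.
x_1 = (-4.3519 − 0.1741·0.0542)/5.7446 = -0.7592.

x = (-0.7592, 0.0542)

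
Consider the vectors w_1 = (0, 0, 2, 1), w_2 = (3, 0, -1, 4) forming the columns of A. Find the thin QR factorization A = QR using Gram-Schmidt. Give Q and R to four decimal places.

w_1 = (0, 0, 2, 1); ‖w_1‖ = 2.2361, so q_1 = (0.0000, 0.0000, 0.8944, 0.4472).
q_1·w_2 = 0.0000·3 + 0.0000·0 + 0.8944·(-1) + 0.4472·4 = 0.8944.
u_2 = w_2 − 0.8944·q_1 = (3.0000, 0.0000, -1.8000, 3.6000).
‖u_2‖ = 5.0200, so q_2 = (0.5976, 0.0000, -0.3586, 0.7171).

Q = [[0.0000, 0.5976], [0.0000, 0.0000], [0.8944, -0.3586], [0.4472, 0.7171]], R = [[2.2361, 0.8944], [0.0000, 5.0200]]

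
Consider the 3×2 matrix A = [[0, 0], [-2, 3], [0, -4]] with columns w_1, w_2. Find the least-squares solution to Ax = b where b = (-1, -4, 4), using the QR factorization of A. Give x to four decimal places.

x = (0.5000, -1.0000)

w_1 = (0, -2, 0); ‖w_1‖ = 2.0000, so q_1 = (0.0000, -1.0000, 0.0000).
q_1·w_2 = 0.0000·0 + (-1.0000)·3 + 0.0000·(-4) = -3.0000.
u_2 = w_2 + 3.0000·q_1 = (0.0000, 0.0000, -4.0000).
‖u_2‖ = 4.0000, so q_2 = (0.0000, 0.0000, -1.0000).
Qᵀb = (4.0000, -4.0000).
Back-substitute: x_2 = -4.0000/4.0000 = -1.0000.
x_1 = (4.0000 + 3.0000·(-1.0000))/2.0000 = 0.5000.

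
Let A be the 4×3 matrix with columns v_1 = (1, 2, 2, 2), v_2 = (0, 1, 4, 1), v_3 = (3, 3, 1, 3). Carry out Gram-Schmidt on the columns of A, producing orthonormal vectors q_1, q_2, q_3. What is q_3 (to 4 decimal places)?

v_1 = (1, 2, 2, 2); ‖v_1‖ = 3.6056, so q_1 = (0.2774, 0.5547, 0.5547, 0.5547).
q_1·v_2 = 0.2774·0 + 0.5547·1 + 0.5547·4 + 0.5547·1 = 3.3282.
u_2 = v_2 − 3.3282·q_1 = (-0.9231, -0.8462, 2.1538, -0.8462).
‖u_2‖ = 2.6312, so q_2 = (-0.3508, -0.3216, 0.8186, -0.3216).
q_1·v_3 = 0.2774·3 + 0.5547·3 + 0.5547·1 + 0.5547·3 = 4.7150; q_2·v_3 = (-0.3508)·3 + (-0.3216)·3 + 0.8186·1 + (-0.3216)·3 = -2.1634.
u_3 = v_3 − 4.7150·q_1 + 2.1634·q_2 = (0.9333, -0.3111, 0.1556, -0.3111).
‖u_3‖ = 1.0435, so q_3 = (0.8944, -0.2981, 0.1491, -0.2981).

q_3 = (0.8944, -0.2981, 0.1491, -0.2981)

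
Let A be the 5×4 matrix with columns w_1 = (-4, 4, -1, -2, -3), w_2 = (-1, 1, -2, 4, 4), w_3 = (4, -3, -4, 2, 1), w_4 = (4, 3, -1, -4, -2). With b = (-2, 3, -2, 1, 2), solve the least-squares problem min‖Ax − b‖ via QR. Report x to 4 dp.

w_1 = (-4, 4, -1, -2, -3); ‖w_1‖ = 6.7823, so e_1 = (-0.5898, 0.5898, -0.1474, -0.2949, -0.4423).
e_1·w_2 = (-0.5898)·(-1) + 0.5898·1 + (-0.1474)·(-2) + (-0.2949)·4 + (-0.4423)·4 = -1.4744.
u_2 = w_2 + 1.4744·e_1 = (-1.8696, 1.8696, -2.2174, 3.5652, 3.3478).
‖u_2‖ = 5.9855, so e_2 = (-0.3123, 0.3123, -0.3705, 0.5956, 0.5593).
e_1·w_3 = (-0.5898)·4 + 0.5898·(-3) + (-0.1474)·(-4) + (-0.2949)·2 + (-0.4423)·1 = -4.5707; e_2·w_3 = (-0.3123)·4 + 0.3123·(-3) + (-0.3705)·(-4) + 0.5956·2 + 0.5593·1 = 1.0460.
u_3 = w_3 + 4.5707·e_1 − 1.0460·e_2 = (1.6311, -0.6311, -4.2864, 0.0291, -1.6068).
‖u_3‖ = 4.9005, so e_3 = (0.3328, -0.1288, -0.8747, 0.0059, -0.3279).
e_1·w_4 = (-0.5898)·4 + 0.5898·3 + (-0.1474)·(-1) + (-0.2949)·(-4) + (-0.4423)·(-2) = 1.6219; e_2·w_4 = (-0.3123)·4 + 0.3123·3 + (-0.3705)·(-1) + 0.5956·(-4) + 0.5593·(-2) = -3.4431; e_3·w_4 = 0.3328·4 + (-0.1288)·3 + (-0.8747)·(-1) + 0.0059·(-4) + (-0.3279)·(-2) = 2.4517.
u_4 = w_4 − 1.6219·e_1 + 3.4431·e_2 − 2.4517·e_3 = (3.0650, 3.4347, 0.1081, -1.4854, 1.4471).
‖u_4‖ = 5.0501, so e_4 = (0.6069, 0.6801, 0.0214, -0.2941, 0.2865).
Qᵀb = (2.0642, 4.0170, 0.0475, 1.0626).
Back-substitute: x_4 = 1.0626/5.0501 = 0.2104.
x_3 = (0.0475 − 2.4517·0.2104)/4.9005 = -0.0956.
x_2 = (4.0170 − 1.0460·(-0.0956) + 3.4431·0.2104)/5.9855 = 0.8089.
x_1 = (2.0642 + 1.4744·0.8089 + 4.5707·(-0.0956) − 1.6219·0.2104)/6.7823 = 0.3655.

x = (0.3655, 0.8089, -0.0956, 0.2104)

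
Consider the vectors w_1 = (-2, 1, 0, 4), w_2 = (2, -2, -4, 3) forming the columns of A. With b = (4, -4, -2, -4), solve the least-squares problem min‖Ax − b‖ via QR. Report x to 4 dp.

x = (-1.5160, 0.6393)

w_1 = (-2, 1, 0, 4); ‖w_1‖ = 4.5826, so e_1 = (-0.4364, 0.2182, 0.0000, 0.8729).
e_1·w_2 = (-0.4364)·2 + 0.2182·(-2) + 0.0000·(-4) + 0.8729·3 = 1.3093.
u_2 = w_2 − 1.3093·e_1 = (2.5714, -2.2857, -4.0000, 1.8571).
‖u_2‖ = 5.5934, so e_2 = (0.4597, -0.4086, -0.7151, 0.3320).
Qᵀb = (-6.1101, 3.5757).
Back-substitute: x_2 = 3.5757/5.5934 = 0.6393.
x_1 = (-6.1101 − 1.3093·0.6393)/4.5826 = -1.5160.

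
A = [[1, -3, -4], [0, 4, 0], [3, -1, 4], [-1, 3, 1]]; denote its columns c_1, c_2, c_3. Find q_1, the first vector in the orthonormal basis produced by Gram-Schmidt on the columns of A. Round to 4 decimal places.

c_1 = (1, 0, 3, -1); ‖c_1‖ = 3.3166, so q_1 = (0.3015, 0.0000, 0.9045, -0.3015).

q_1 = (0.3015, 0.0000, 0.9045, -0.3015)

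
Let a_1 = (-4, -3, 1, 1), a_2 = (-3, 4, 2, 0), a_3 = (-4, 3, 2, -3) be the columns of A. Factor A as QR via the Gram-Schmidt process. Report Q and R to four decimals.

Q = [[-0.7698, -0.5034, -0.1644], [-0.5774, 0.7861, -0.1137], [0.1925, 0.3586, -0.0192], [0.1925, -0.0138, -0.9796]], R = [[5.1962, 0.3849, 1.1547], [0.0000, 5.3714, 5.1301], [0.0000, 0.0000, 3.2170]]

a_1 = (-4, -3, 1, 1); ‖a_1‖ = 5.1962, so q_1 = (-0.7698, -0.5774, 0.1925, 0.1925).
q_1·a_2 = (-0.7698)·(-3) + (-0.5774)·4 + 0.1925·2 + 0.1925·0 = 0.3849.
u_2 = a_2 − 0.3849·q_1 = (-2.7037, 4.2222, 1.9259, -0.0741).
‖u_2‖ = 5.3714, so q_2 = (-0.5034, 0.7861, 0.3586, -0.0138).
q_1·a_3 = (-0.7698)·(-4) + (-0.5774)·3 + 0.1925·2 + 0.1925·(-3) = 1.1547; q_2·a_3 = (-0.5034)·(-4) + 0.7861·3 + 0.3586·2 + (-0.0138)·(-3) = 5.1301.
u_3 = a_3 − 1.1547·q_1 − 5.1301·q_2 = (-0.5289, -0.3659, -0.0616, -3.1515).
‖u_3‖ = 3.2170, so q_3 = (-0.1644, -0.1137, -0.0192, -0.9796).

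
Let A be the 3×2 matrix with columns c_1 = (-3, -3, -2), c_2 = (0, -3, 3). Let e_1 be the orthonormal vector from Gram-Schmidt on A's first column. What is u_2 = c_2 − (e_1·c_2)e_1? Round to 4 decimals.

c_1 = (-3, -3, -2); ‖c_1‖ = 4.6904, so e_1 = (-0.6396, -0.6396, -0.4264).
e_1·c_2 = (-0.6396)·0 + (-0.6396)·(-3) + (-0.4264)·3 = 0.6396.
u_2 = c_2 − 0.6396·e_1 = (0.4091, -2.5909, 3.2727).

u_2 = (0.4091, -2.5909, 3.2727)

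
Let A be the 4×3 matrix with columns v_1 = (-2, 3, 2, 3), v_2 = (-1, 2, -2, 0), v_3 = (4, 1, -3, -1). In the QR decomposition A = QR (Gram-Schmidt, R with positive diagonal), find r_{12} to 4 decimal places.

r_{12} = 0.7845

v_1 = (-2, 3, 2, 3); ‖v_1‖ = 5.0990, so q_1 = (-0.3922, 0.5883, 0.3922, 0.5883).
r_{12} = q_1·v_2 = 0.7845.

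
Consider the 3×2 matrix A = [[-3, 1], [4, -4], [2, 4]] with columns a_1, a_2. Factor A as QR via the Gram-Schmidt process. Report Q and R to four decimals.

a_1 = (-3, 4, 2); ‖a_1‖ = 5.3852, so e_1 = (-0.5571, 0.7428, 0.3714).
e_1·a_2 = (-0.5571)·1 + 0.7428·(-4) + 0.3714·4 = -2.0426.
u_2 = a_2 + 2.0426·e_1 = (-0.1379, -2.4828, 4.7586).
‖u_2‖ = 5.3691, so e_2 = (-0.0257, -0.4624, 0.8863).

Q = [[-0.5571, -0.0257], [0.7428, -0.4624], [0.3714, 0.8863]], R = [[5.3852, -2.0426], [0.0000, 5.3691]]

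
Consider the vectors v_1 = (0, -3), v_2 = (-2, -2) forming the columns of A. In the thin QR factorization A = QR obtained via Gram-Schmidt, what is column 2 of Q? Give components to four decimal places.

e_1 = v_1/‖v_1‖ = (0, -3)/3.0000 = (0.0000, -1.0000).
r_{12} = e_1·v_2 = 2.0000.
u_2 = v_2 − 2.0000·e_1 = (-2.0000, 0.0000).
‖u_2‖ = 2.0000, so e_2 = (-1.0000, 0.0000).

e_2 = (-1.0000, 0.0000)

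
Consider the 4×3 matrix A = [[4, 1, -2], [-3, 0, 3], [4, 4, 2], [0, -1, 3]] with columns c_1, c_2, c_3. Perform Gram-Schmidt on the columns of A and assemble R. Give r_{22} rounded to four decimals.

e_1 = c_1/‖c_1‖ = (4, -3, 4, 0)/6.4031 = (0.6247, -0.4685, 0.6247, 0.0000).
r_{12} = e_1·c_2 = 3.1235.
u_2 = c_2 − 3.1235·e_1 = (-0.9512, 1.4634, 2.0488, -1.0000).
r_{22} = ‖u_2‖ = 2.8712.

r_{22} = 2.8712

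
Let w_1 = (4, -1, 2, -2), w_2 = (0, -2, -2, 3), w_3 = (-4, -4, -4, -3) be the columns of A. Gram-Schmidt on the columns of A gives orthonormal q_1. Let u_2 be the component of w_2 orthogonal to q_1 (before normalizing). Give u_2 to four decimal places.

w_1 = (4, -1, 2, -2); ‖w_1‖ = 5.0000, so q_1 = (0.8000, -0.2000, 0.4000, -0.4000).
q_1·w_2 = 0.8000·0 + (-0.2000)·(-2) + 0.4000·(-2) + (-0.4000)·3 = -1.6000.
u_2 = w_2 + 1.6000·q_1 = (1.2800, -2.3200, -1.3600, 2.3600).

u_2 = (1.2800, -2.3200, -1.3600, 2.3600)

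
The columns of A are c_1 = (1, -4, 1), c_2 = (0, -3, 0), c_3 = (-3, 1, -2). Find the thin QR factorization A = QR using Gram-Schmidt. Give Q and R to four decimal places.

c_1 = (1, -4, 1); ‖c_1‖ = 4.2426, so e_1 = (0.2357, -0.9428, 0.2357).
e_1·c_2 = 0.2357·0 + (-0.9428)·(-3) + 0.2357·0 = 2.8284.
u_2 = c_2 − 2.8284·e_1 = (-0.6667, -0.3333, -0.6667).
‖u_2‖ = 1.0000, so e_2 = (-0.6667, -0.3333, -0.6667).
e_1·c_3 = 0.2357·(-3) + (-0.9428)·1 + 0.2357·(-2) = -2.1213; e_2·c_3 = (-0.6667)·(-3) + (-0.3333)·1 + (-0.6667)·(-2) = 3.0000.
u_3 = c_3 + 2.1213·e_1 − 3.0000·e_2 = (-0.5000, 0.0000, 0.5000).
‖u_3‖ = 0.7071, so e_3 = (-0.7071, 0.0000, 0.7071).

Q = [[0.2357, -0.6667, -0.7071], [-0.9428, -0.3333, 0.0000], [0.2357, -0.6667, 0.7071]], R = [[4.2426, 2.8284, -2.1213], [0.0000, 1.0000, 3.0000], [0.0000, 0.0000, 0.7071]]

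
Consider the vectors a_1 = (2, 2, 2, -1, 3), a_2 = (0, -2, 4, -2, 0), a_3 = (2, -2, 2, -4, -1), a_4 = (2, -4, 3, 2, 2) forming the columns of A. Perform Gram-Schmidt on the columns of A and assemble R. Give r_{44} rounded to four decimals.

a_1 = (2, 2, 2, -1, 3); ‖a_1‖ = 4.6904, so q_1 = (0.4264, 0.4264, 0.4264, -0.2132, 0.6396).
q_1·a_2 = 0.4264·0 + 0.4264·(-2) + 0.4264·4 + (-0.2132)·(-2) + 0.6396·0 = 1.2792.
u_2 = a_2 − 1.2792·q_1 = (-0.5455, -2.5455, 3.4545, -1.7273, -0.8182).
‖u_2‖ = 4.7290, so q_2 = (-0.1153, -0.5383, 0.7305, -0.3652, -0.1730).
q_1·a_3 = 0.4264·2 + 0.4264·(-2) + 0.4264·2 + (-0.2132)·(-4) + 0.6396·(-1) = 1.0660; q_2·a_3 = (-0.1153)·2 + (-0.5383)·(-2) + 0.7305·2 + (-0.3652)·(-4) + (-0.1730)·(-1) = 3.9409.
u_3 = a_3 − 1.0660·q_1 − 3.9409·q_2 = (2.0000, -0.3333, -1.3333, -2.3333, -1.0000).
‖u_3‖ = 3.5119, so q_3 = (0.5695, -0.0949, -0.3797, -0.6644, -0.2847).
q_1·a_4 = 0.4264·2 + 0.4264·(-4) + 0.4264·3 + (-0.2132)·2 + 0.6396·2 = 1.2792; q_2·a_4 = (-0.1153)·2 + (-0.5383)·(-4) + 0.7305·3 + (-0.3652)·2 + (-0.1730)·2 = 3.0373; q_3·a_4 = 0.5695·2 + (-0.0949)·(-4) + (-0.3797)·3 + (-0.6644)·2 + (-0.2847)·2 = -1.5187.
u_4 = a_4 − 1.2792·q_1 − 3.0373·q_2 + 1.5187·q_3 = (2.6697, -3.0547, -0.3408, 2.3731, 1.2749).
r_{44} = ‖u_4‖ = 4.8818.

r_{44} = 4.8818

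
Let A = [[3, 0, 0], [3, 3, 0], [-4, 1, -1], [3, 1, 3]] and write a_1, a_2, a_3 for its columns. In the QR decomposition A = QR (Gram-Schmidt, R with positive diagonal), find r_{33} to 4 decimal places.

a_1 = (3, 3, -4, 3); ‖a_1‖ = 6.5574, so q_1 = (0.4575, 0.4575, -0.6100, 0.4575).
q_1·a_2 = 0.4575·0 + 0.4575·3 + (-0.6100)·1 + 0.4575·1 = 1.2200.
u_2 = a_2 − 1.2200·q_1 = (-0.5581, 2.4419, 1.7442, 0.4419).
‖u_2‖ = 3.0841, so q_2 = (-0.1810, 0.7918, 0.5655, 0.1433).
q_1·a_3 = 0.4575·0 + 0.4575·0 + (-0.6100)·(-1) + 0.4575·3 = 1.9825; q_2·a_3 = (-0.1810)·0 + 0.7918·0 + 0.5655·(-1) + 0.1433·3 = -0.1357.
u_3 = a_3 − 1.9825·q_1 + 0.1357·q_2 = (-0.9315, -0.7995, 0.2861, 2.1125).
r_{33} = ‖u_3‖ = 2.4599.

r_{33} = 2.4599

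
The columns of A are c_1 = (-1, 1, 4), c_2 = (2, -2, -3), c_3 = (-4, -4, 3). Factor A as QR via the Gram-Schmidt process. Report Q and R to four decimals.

c_1 = (-1, 1, 4); ‖c_1‖ = 4.2426, so q_1 = (-0.2357, 0.2357, 0.9428).
q_1·c_2 = (-0.2357)·2 + 0.2357·(-2) + 0.9428·(-3) = -3.7712.
u_2 = c_2 + 3.7712·q_1 = (1.1111, -1.1111, 0.5556).
‖u_2‖ = 1.6667, so q_2 = (0.6667, -0.6667, 0.3333).
q_1·c_3 = (-0.2357)·(-4) + 0.2357·(-4) + 0.9428·3 = 2.8284; q_2·c_3 = 0.6667·(-4) + (-0.6667)·(-4) + 0.3333·3 = 1.0000.
u_3 = c_3 − 2.8284·q_1 − 1.0000·q_2 = (-4.0000, -4.0000, 0.0000).
‖u_3‖ = 5.6569, so q_3 = (-0.7071, -0.7071, 0.0000).

Q = [[-0.2357, 0.6667, -0.7071], [0.2357, -0.6667, -0.7071], [0.9428, 0.3333, 0.0000]], R = [[4.2426, -3.7712, 2.8284], [0.0000, 1.6667, 1.0000], [0.0000, 0.0000, 5.6569]]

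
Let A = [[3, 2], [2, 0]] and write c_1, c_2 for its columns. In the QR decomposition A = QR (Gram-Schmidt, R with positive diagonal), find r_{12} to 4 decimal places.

c_1 = (3, 2); ‖c_1‖ = 3.6056, so q_1 = (0.8321, 0.5547).
r_{12} = q_1·c_2 = 1.6641.

r_{12} = 1.6641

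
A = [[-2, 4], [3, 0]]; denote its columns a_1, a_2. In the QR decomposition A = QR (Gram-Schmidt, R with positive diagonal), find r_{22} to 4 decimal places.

a_1 = (-2, 3); ‖a_1‖ = 3.6056, so q_1 = (-0.5547, 0.8321).
q_1·a_2 = (-0.5547)·4 + 0.8321·0 = -2.2188.
u_2 = a_2 + 2.2188·q_1 = (2.7692, 1.8462).
r_{22} = ‖u_2‖ = 3.3282.

r_{22} = 3.3282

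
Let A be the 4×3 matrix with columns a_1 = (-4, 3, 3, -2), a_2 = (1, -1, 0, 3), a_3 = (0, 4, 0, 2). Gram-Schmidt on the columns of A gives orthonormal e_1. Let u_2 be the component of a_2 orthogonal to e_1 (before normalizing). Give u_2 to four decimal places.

u_2 = (-0.3684, 0.0263, 1.0263, 2.3158)

a_1 = (-4, 3, 3, -2); ‖a_1‖ = 6.1644, so e_1 = (-0.6489, 0.4867, 0.4867, -0.3244).
e_1·a_2 = (-0.6489)·1 + 0.4867·(-1) + 0.4867·0 + (-0.3244)·3 = -2.1089.
u_2 = a_2 + 2.1089·e_1 = (-0.3684, 0.0263, 1.0263, 2.3158).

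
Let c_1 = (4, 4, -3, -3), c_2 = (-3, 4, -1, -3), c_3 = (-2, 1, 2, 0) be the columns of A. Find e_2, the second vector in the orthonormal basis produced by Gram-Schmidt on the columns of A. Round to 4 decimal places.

e_2 = (-0.7830, 0.4976, -0.0073, -0.3732)

c_1 = (4, 4, -3, -3); ‖c_1‖ = 7.0711, so e_1 = (0.5657, 0.5657, -0.4243, -0.4243).
e_1·c_2 = 0.5657·(-3) + 0.5657·4 + (-0.4243)·(-1) + (-0.4243)·(-3) = 2.2627.
u_2 = c_2 − 2.2627·e_1 = (-4.2800, 2.7200, -0.0400, -2.0400).
‖u_2‖ = 5.4663, so e_2 = (-0.7830, 0.4976, -0.0073, -0.3732).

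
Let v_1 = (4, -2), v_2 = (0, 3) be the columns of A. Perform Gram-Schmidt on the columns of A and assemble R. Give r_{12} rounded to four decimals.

v_1 = (4, -2); ‖v_1‖ = 4.4721, so e_1 = (0.8944, -0.4472).
r_{12} = e_1·v_2 = -1.3416.

r_{12} = -1.3416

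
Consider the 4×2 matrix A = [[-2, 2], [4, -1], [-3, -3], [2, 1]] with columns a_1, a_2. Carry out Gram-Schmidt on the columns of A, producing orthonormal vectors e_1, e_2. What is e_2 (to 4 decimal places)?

e_1 = a_1/‖a_1‖ = (-2, 4, -3, 2)/5.7446 = (-0.3482, 0.6963, -0.5222, 0.3482).
r_{12} = e_1·a_2 = 0.5222.
u_2 = a_2 − 0.5222·e_1 = (2.1818, -1.3636, -2.7273, 0.8182).
‖u_2‖ = 3.8376, so e_2 = (0.5685, -0.3553, -0.7107, 0.2132).

e_2 = (0.5685, -0.3553, -0.7107, 0.2132)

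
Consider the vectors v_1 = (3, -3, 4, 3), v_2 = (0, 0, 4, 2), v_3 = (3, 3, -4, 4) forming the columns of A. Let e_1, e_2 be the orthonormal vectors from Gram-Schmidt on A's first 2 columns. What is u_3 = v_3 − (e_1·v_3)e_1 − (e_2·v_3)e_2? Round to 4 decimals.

v_1 = (3, -3, 4, 3); ‖v_1‖ = 6.5574, so e_1 = (0.4575, -0.4575, 0.6100, 0.4575).
e_1·v_2 = 0.4575·0 + (-0.4575)·0 + 0.6100·4 + 0.4575·2 = 3.3550.
u_2 = v_2 − 3.3550·e_1 = (-1.5349, 1.5349, 1.9535, 0.4651).
‖u_2‖ = 2.9571, so e_2 = (-0.5191, 0.5191, 0.6606, 0.1573).
e_1·v_3 = 0.4575·3 + (-0.4575)·3 + 0.6100·(-4) + 0.4575·4 = -0.6100; e_2·v_3 = (-0.5191)·3 + 0.5191·3 + 0.6606·(-4) + 0.1573·4 = -2.0133.
u_3 = v_3 + 0.6100·e_1 + 2.0133·e_2 = (2.2340, 3.7660, -2.2979, 4.5957).

u_3 = (2.2340, 3.7660, -2.2979, 4.5957)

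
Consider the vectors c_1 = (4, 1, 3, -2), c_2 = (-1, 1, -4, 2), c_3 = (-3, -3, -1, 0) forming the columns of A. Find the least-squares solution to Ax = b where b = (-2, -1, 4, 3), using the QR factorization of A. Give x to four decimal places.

x = (-2.7281, -2.4363, -1.8084)

c_1 = (4, 1, 3, -2); ‖c_1‖ = 5.4772, so q_1 = (0.7303, 0.1826, 0.5477, -0.3651).
q_1·c_2 = 0.7303·(-1) + 0.1826·1 + 0.5477·(-4) + (-0.3651)·2 = -3.4689.
u_2 = c_2 + 3.4689·q_1 = (1.5333, 1.6333, -2.1000, 0.7333).
‖u_2‖ = 3.1570, so q_2 = (0.4857, 0.5174, -0.6652, 0.2323).
q_1·c_3 = 0.7303·(-3) + 0.1826·(-3) + 0.5477·(-1) + (-0.3651)·0 = -3.2863; q_2·c_3 = 0.4857·(-3) + 0.5174·(-3) + (-0.6652)·(-1) + 0.2323·0 = -2.3440.
u_3 = c_3 + 3.2863·q_1 + 2.3440·q_2 = (0.5385, -1.1873, -0.7592, -0.6555).
‖u_3‖ = 1.6449, so q_3 = (0.3274, -0.7218, -0.4615, -0.3985).
Qᵀb = (-0.5477, -3.4526, -2.9746).
Back-substitute: x_3 = -2.9746/1.6449 = -1.8084.
x_2 = (-3.4526 + 2.3440·(-1.8084))/3.1570 = -2.4363.
x_1 = (-0.5477 + 3.4689·(-2.4363) + 3.2863·(-1.8084))/5.4772 = -2.7281.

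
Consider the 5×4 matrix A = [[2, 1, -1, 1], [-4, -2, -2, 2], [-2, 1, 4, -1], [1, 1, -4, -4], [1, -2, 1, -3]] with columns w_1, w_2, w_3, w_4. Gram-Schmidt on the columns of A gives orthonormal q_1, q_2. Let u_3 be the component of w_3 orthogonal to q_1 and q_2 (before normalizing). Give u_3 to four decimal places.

u_3 = (-0.7342, -2.5316, 3.2194, -3.9958, 1.7764)

w_1 = (2, -4, -2, 1, 1); ‖w_1‖ = 5.0990, so q_1 = (0.3922, -0.7845, -0.3922, 0.1961, 0.1961).
q_1·w_2 = 0.3922·1 + (-0.7845)·(-2) + (-0.3922)·1 + 0.1961·1 + 0.1961·(-2) = 1.3728.
u_2 = w_2 − 1.3728·q_1 = (0.4615, -0.9231, 1.5385, 0.7308, -2.2692).
‖u_2‖ = 3.0192, so q_2 = (0.1529, -0.3057, 0.5096, 0.2420, -0.7516).
q_1·w_3 = 0.3922·(-1) + (-0.7845)·(-2) + (-0.3922)·4 + 0.1961·(-4) + 0.1961·1 = -0.9806; q_2·w_3 = 0.1529·(-1) + (-0.3057)·(-2) + 0.5096·4 + 0.2420·(-4) + (-0.7516)·1 = 0.7771.
u_3 = w_3 + 0.9806·q_1 − 0.7771·q_2 = (-0.7342, -2.5316, 3.2194, -3.9958, 1.7764).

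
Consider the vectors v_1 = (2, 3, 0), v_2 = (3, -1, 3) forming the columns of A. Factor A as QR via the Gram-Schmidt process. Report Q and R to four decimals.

Q = [[0.5547, 0.5933], [0.8321, -0.3955], [0.0000, 0.7011]], R = [[3.6056, 0.8321], [0.0000, 4.2787]]

e_1 = v_1/‖v_1‖ = (2, 3, 0)/3.6056 = (0.5547, 0.8321, 0.0000).
r_{12} = e_1·v_2 = 0.8321.
u_2 = v_2 − 0.8321·e_1 = (2.5385, -1.6923, 3.0000).
‖u_2‖ = 4.2787, so e_2 = (0.5933, -0.3955, 0.7011).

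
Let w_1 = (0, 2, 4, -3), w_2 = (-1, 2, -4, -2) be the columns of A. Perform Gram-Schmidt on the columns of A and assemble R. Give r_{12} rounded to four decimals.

r_{12} = -1.1142

w_1 = (0, 2, 4, -3); ‖w_1‖ = 5.3852, so q_1 = (0.0000, 0.3714, 0.7428, -0.5571).
r_{12} = q_1·w_2 = -1.1142.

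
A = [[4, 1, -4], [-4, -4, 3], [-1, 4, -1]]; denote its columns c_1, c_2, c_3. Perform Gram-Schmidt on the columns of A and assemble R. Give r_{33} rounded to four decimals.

c_1 = (4, -4, -1); ‖c_1‖ = 5.7446, so e_1 = (0.6963, -0.6963, -0.1741).
e_1·c_2 = 0.6963·1 + (-0.6963)·(-4) + (-0.1741)·4 = 2.7852.
u_2 = c_2 − 2.7852·e_1 = (-0.9394, -2.0606, 4.4848).
‖u_2‖ = 5.0242, so e_2 = (-0.1870, -0.4101, 0.8927).
e_1·c_3 = 0.6963·(-4) + (-0.6963)·3 + (-0.1741)·(-1) = -4.7001; e_2·c_3 = (-0.1870)·(-4) + (-0.4101)·3 + 0.8927·(-1) = -1.3752.
u_3 = c_3 + 4.7001·e_1 + 1.3752·e_2 = (-0.9844, -0.8367, -0.5906).
r_{33} = ‖u_3‖ = 1.4206.

r_{33} = 1.4206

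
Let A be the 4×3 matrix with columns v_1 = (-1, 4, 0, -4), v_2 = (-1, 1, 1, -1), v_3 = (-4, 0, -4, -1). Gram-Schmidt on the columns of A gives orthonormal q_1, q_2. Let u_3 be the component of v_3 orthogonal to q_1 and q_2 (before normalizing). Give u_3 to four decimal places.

v_1 = (-1, 4, 0, -4); ‖v_1‖ = 5.7446, so q_1 = (-0.1741, 0.6963, 0.0000, -0.6963).
q_1·v_2 = (-0.1741)·(-1) + 0.6963·1 + 0.0000·1 + (-0.6963)·(-1) = 1.5667.
u_2 = v_2 − 1.5667·q_1 = (-0.7273, -0.0909, 1.0000, 0.0909).
‖u_2‖ = 1.2432, so q_2 = (-0.5850, -0.0731, 0.8044, 0.0731).
q_1·v_3 = (-0.1741)·(-4) + 0.6963·0 + 0.0000·(-4) + (-0.6963)·(-1) = 1.3926; q_2·v_3 = (-0.5850)·(-4) + (-0.0731)·0 + 0.8044·(-4) + 0.0731·(-1) = -0.9507.
u_3 = v_3 − 1.3926·q_1 + 0.9507·q_2 = (-4.3137, -1.0392, -3.2353, 0.0392).

u_3 = (-4.3137, -1.0392, -3.2353, 0.0392)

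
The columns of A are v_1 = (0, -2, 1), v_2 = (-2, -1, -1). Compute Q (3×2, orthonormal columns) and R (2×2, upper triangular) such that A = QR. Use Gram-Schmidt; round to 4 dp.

Q = [[0.0000, -0.8305], [-0.8944, -0.2491], [0.4472, -0.4983]], R = [[2.2361, 0.4472], [0.0000, 2.4083]]

e_1 = v_1/‖v_1‖ = (0, -2, 1)/2.2361 = (0.0000, -0.8944, 0.4472).
r_{12} = e_1·v_2 = 0.4472.
u_2 = v_2 − 0.4472·e_1 = (-2.0000, -0.6000, -1.2000).
‖u_2‖ = 2.4083, so e_2 = (-0.8305, -0.2491, -0.4983).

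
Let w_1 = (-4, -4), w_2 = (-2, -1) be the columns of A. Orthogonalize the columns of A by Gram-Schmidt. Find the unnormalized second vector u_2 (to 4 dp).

u_2 = (-0.5000, 0.5000)

w_1 = (-4, -4); ‖w_1‖ = 5.6569, so q_1 = (-0.7071, -0.7071).
q_1·w_2 = (-0.7071)·(-2) + (-0.7071)·(-1) = 2.1213.
u_2 = w_2 − 2.1213·q_1 = (-0.5000, 0.5000).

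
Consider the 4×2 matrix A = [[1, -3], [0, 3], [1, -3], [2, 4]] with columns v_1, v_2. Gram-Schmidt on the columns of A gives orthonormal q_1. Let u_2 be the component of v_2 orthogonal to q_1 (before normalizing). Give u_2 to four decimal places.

u_2 = (-3.3333, 3.0000, -3.3333, 3.3333)

q_1 = v_1/‖v_1‖ = (1, 0, 1, 2)/2.4495 = (0.4082, 0.0000, 0.4082, 0.8165).
r_{12} = q_1·v_2 = 0.8165.
u_2 = v_2 − 0.8165·q_1 = (-3.3333, 3.0000, -3.3333, 3.3333).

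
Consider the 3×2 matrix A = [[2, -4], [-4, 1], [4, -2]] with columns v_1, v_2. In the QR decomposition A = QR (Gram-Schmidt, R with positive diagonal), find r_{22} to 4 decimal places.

r_{22} = 3.1447

q_1 = v_1/‖v_1‖ = (2, -4, 4)/6.0000 = (0.3333, -0.6667, 0.6667).
r_{12} = q_1·v_2 = -3.3333.
u_2 = v_2 + 3.3333·q_1 = (-2.8889, -1.2222, 0.2222).
r_{22} = ‖u_2‖ = 3.1447.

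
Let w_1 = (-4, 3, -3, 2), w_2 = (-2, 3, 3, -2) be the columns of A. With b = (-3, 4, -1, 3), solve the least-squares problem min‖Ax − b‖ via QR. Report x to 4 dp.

x = (0.8457, 0.2160)

w_1 = (-4, 3, -3, 2); ‖w_1‖ = 6.1644, so e_1 = (-0.6489, 0.4867, -0.4867, 0.3244).
e_1·w_2 = (-0.6489)·(-2) + 0.4867·3 + (-0.4867)·3 + 0.3244·(-2) = 0.6489.
u_2 = w_2 − 0.6489·e_1 = (-1.5789, 2.6842, 3.3158, -2.2105).
‖u_2‖ = 5.0576, so e_2 = (-0.3122, 0.5307, 0.6556, -0.4371).
Qᵀb = (5.3533, 1.0927).
Back-substitute: x_2 = 1.0927/5.0576 = 0.2160.
x_1 = (5.3533 − 0.6489·0.2160)/6.1644 = 0.8457.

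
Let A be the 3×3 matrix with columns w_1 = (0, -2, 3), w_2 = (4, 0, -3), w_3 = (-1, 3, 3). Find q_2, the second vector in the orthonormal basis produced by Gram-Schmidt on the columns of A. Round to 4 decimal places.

q_2 = (0.9233, -0.3196, -0.2131)

q_1 = w_1/‖w_1‖ = (0, -2, 3)/3.6056 = (0.0000, -0.5547, 0.8321).
r_{12} = q_1·w_2 = -2.4962.
u_2 = w_2 + 2.4962·q_1 = (4.0000, -1.3846, -0.9231).
‖u_2‖ = 4.3323, so q_2 = (0.9233, -0.3196, -0.2131).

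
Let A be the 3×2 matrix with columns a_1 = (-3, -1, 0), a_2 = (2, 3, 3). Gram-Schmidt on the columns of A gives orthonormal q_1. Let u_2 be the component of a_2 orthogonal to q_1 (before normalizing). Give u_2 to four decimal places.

a_1 = (-3, -1, 0); ‖a_1‖ = 3.1623, so q_1 = (-0.9487, -0.3162, 0.0000).
q_1·a_2 = (-0.9487)·2 + (-0.3162)·3 + 0.0000·3 = -2.8460.
u_2 = a_2 + 2.8460·q_1 = (-0.7000, 2.1000, 3.0000).

u_2 = (-0.7000, 2.1000, 3.0000)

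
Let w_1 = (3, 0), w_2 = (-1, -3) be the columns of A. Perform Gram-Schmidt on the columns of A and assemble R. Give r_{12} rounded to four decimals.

r_{12} = -1.0000

w_1 = (3, 0); ‖w_1‖ = 3.0000, so q_1 = (1.0000, 0.0000).
r_{12} = q_1·w_2 = -1.0000.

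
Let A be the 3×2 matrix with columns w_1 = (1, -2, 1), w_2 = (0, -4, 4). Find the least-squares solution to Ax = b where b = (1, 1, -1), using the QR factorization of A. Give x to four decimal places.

x = (0.6667, -0.5000)

w_1 = (1, -2, 1); ‖w_1‖ = 2.4495, so e_1 = (0.4082, -0.8165, 0.4082).
e_1·w_2 = 0.4082·0 + (-0.8165)·(-4) + 0.4082·4 = 4.8990.
u_2 = w_2 − 4.8990·e_1 = (-2.0000, 0.0000, 2.0000).
‖u_2‖ = 2.8284, so e_2 = (-0.7071, 0.0000, 0.7071).
Qᵀb = (-0.8165, -1.4142).
Back-substitute: x_2 = -1.4142/2.8284 = -0.5000.
x_1 = (-0.8165 − 4.8990·(-0.5000))/2.4495 = 0.6667.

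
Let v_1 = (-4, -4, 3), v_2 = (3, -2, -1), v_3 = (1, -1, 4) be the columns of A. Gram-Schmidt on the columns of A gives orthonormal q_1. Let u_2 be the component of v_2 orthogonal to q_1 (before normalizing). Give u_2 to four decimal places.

u_2 = (2.3171, -2.6829, -0.4878)

v_1 = (-4, -4, 3); ‖v_1‖ = 6.4031, so q_1 = (-0.6247, -0.6247, 0.4685).
q_1·v_2 = (-0.6247)·3 + (-0.6247)·(-2) + 0.4685·(-1) = -1.0932.
u_2 = v_2 + 1.0932·q_1 = (2.3171, -2.6829, -0.4878).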